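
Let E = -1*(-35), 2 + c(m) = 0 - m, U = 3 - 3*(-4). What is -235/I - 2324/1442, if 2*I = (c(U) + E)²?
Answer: -51097/16686 ≈ -3.0623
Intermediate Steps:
U = 15 (U = 3 + 12 = 15)
c(m) = -2 - m (c(m) = -2 + (0 - m) = -2 - m)
E = 35
I = 162 (I = ((-2 - 1*15) + 35)²/2 = ((-2 - 15) + 35)²/2 = (-17 + 35)²/2 = (½)*18² = (½)*324 = 162)
-235/I - 2324/1442 = -235/162 - 2324/1442 = -235*1/162 - 2324*1/1442 = -235/162 - 166/103 = -51097/16686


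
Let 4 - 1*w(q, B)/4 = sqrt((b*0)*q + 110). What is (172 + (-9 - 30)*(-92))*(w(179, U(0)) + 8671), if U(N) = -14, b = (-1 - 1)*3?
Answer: 32663120 - 15040*sqrt(110) ≈ 3.2505e+7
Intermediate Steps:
b = -6 (b = -2*3 = -6)
w(q, B) = 16 - 4*sqrt(110) (w(q, B) = 16 - 4*sqrt((-6*0)*q + 110) = 16 - 4*sqrt(0*q + 110) = 16 - 4*sqrt(0 + 110) = 16 - 4*sqrt(110))
(172 + (-9 - 30)*(-92))*(w(179, U(0)) + 8671) = (172 + (-9 - 30)*(-92))*((16 - 4*sqrt(110)) + 8671) = (172 - 39*(-92))*(8687 - 4*sqrt(110)) = (172 + 3588)*(8687 - 4*sqrt(110)) = 3760*(8687 - 4*sqrt(110)) = 32663120 - 15040*sqrt(110)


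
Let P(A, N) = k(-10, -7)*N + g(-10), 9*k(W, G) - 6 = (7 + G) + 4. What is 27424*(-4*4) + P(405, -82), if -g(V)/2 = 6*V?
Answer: -3948796/9 ≈ -4.3876e+5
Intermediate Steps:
k(W, G) = 17/9 + G/9 (k(W, G) = ⅔ + ((7 + G) + 4)/9 = ⅔ + (11 + G)/9 = ⅔ + (11/9 + G/9) = 17/9 + G/9)
g(V) = -12*V
P(A, N) = 120 + 10*N/9 (P(A, N) = (17/9 + (⅑)*(-7))*N - 12*(-10) = (17/9 - 7/9)*N + 120 = 10*N/9 + 120 = 120 + 10*N/9)
27424*(-4*4) + P(405, -82) = 27424*(-4*4) + (120 + (10/9)*(-82)) = 27424*(-16) + (120 - 820/9) = -438784 + 260/9 = -3948796/9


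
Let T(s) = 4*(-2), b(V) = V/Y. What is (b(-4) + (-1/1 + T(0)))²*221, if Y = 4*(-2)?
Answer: 63869/4 ≈ 15967.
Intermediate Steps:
Y = -8
b(V) = -V/8 (b(V) = V/(-8) = V*(-⅛) = -V/8)
T(s) = -8
(b(-4) + (-1/1 + T(0)))²*221 = (-⅛*(-4) + (-1/1 - 8))²*221 = (½ + (-1*1 - 8))²*221 = (½ + (-1 - 8))²*221 = (½ - 9)²*221 = (-17/2)²*221 = (289/4)*221 = 63869/4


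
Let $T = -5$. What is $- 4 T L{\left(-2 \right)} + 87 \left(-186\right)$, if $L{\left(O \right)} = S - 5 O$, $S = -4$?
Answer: $-16062$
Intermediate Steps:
$L{\left(O \right)} = -4 - 5 O$
$- 4 T L{\left(-2 \right)} + 87 \left(-186\right) = \left(-4\right) \left(-5\right) \left(-4 - -10\right) + 87 \left(-186\right) = 20 \left(-4 + 10\right) - 16182 = 20 \cdot 6 - 16182 = 120 - 16182 = -16062$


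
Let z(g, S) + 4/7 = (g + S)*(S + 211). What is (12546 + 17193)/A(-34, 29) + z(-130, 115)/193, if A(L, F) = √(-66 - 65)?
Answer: -34234/1351 - 29739*I*√131/131 ≈ -25.34 - 2598.3*I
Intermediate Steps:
z(g, S) = -4/7 + (211 + S)*(S + g) (z(g, S) = -4/7 + (g + S)*(S + 211) = -4/7 + (S + g)*(211 + S) = -4/7 + (211 + S)*(S + g))
A(L, F) = I*√131 (A(L, F) = √(-131) = I*√131)
(12546 + 17193)/A(-34, 29) + z(-130, 115)/193 = (12546 + 17193)/((I*√131)) + (-4/7 + 115² + 211*115 + 211*(-130) + 115*(-130))/193 = 29739*(-I*√131/131) + (-4/7 + 13225 + 24265 - 27430 - 14950)*(1/193) = -29739*I*√131/131 - 34234/7*1/193 = -29739*I*√131/131 - 34234/1351 = -34234/1351 - 29739*I*√131/131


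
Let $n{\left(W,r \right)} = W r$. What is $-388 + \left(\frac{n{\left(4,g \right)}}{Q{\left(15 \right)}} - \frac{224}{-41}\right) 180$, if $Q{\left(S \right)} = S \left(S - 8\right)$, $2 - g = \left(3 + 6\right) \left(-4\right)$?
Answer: $\frac{245668}{287} \approx 855.99$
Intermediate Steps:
$g = 38$ ($g = 2 - \left(3 + 6\right) \left(-4\right) = 2 - 9 \left(-4\right) = 2 - -36 = 2 + 36 = 38$)
$Q{\left(S \right)} = S \left(-8 + S\right)$
$-388 + \left(\frac{n{\left(4,g \right)}}{Q{\left(15 \right)}} - \frac{224}{-41}\right) 180 = -388 + \left(\frac{4 \cdot 38}{15 \left(-8 + 15\right)} - \frac{224}{-41}\right) 180 = -388 + \left(\frac{152}{15 \cdot 7} - - \frac{224}{41}\right) 180 = -388 + \left(\frac{152}{105} + \frac{224}{41}\right) 180 = -388 + \frac{29752}{4305} \cdot 180 = -388 + \frac{357024}{287} = \frac{245668}{287}$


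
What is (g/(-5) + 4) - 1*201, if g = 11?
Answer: -996/5 ≈ -199.20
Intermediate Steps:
(g/(-5) + 4) - 1*201 = (11/(-5) + 4) - 1*201 = (-⅕*11 + 4) - 201 = (-11/5 + 4) - 201 = 9/5 - 201 = -996/5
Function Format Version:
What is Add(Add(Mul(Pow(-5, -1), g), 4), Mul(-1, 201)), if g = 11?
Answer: Rational(-996, 5) ≈ -199.20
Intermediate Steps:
Add(Add(Mul(Pow(-5, -1), g), 4), Mul(-1, 201)) = Add(Add(Mul(Pow(-5, -1), 11), 4), Mul(-1, 201)) = Add(Add(Mul(Rational(-1, 5), 11), 4), -201) = Add(Add(Rational(-11, 5), 4), -201) = Add(Rational(9, 5), -201) = Rational(-996, 5)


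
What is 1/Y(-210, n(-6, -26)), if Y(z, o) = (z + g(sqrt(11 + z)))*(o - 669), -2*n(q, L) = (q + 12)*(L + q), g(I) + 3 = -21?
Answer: 1/134082 ≈ 7.4581e-6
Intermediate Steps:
g(I) = -24 (g(I) = -3 - 21 = -24)
n(q, L) = -(12 + q)*(L + q)/2 (n(q, L) = -(q + 12)*(L + q)/2 = -(12 + q)*(L + q)/2)
Y(z, o) = (-669 + o)*(-24 + z) (Y(z, o) = (z - 24)*(o - 669) = (-24 + z)*(-669 + o) = (-669 + o)*(-24 + z))
1/Y(-210, n(-6, -26)) = 1/(16056 - 669*(-210) - 24*(-6*(-26) - 6*(-6) - 1/2*(-6)**2 - 1/2*(-26)*(-6)) + (-6*(-26) - 6*(-6) - 1/2*(-6)**2 - 1/2*(-26)*(-6))*(-210)) = 1/(16056 + 140490 - 24*(156 + 36 - 1/2*36 - 78) + (156 + 36 - 1/2*36 - 78)*(-210)) = 1/(16056 + 140490 - 24*(156 + 36 - 18 - 78) + (156 + 36 - 18 - 78)*(-210)) = 1/(16056 + 140490 - 24*96 + 96*(-210)) = 1/(16056 + 140490 - 2304 - 20160) = 1/134082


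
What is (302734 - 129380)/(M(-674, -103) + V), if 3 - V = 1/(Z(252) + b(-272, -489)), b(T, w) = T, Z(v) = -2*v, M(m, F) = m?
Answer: -134522704/520695 ≈ -258.35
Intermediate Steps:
V = 2329/776 (V = 3 - 1/(-2*252 - 272) = 3 - 1/(-504 - 272) = 3 - 1/(-776) = 3 - 1*(-1/776) = 3 + 1/776 = 2329/776 ≈ 3.0013)
(302734 - 129380)/(M(-674, -103) + V) = (302734 - 129380)/(-674 + 2329/776) = 173354/(-520695/776) = 173354*(-776/520695) = -134522704/520695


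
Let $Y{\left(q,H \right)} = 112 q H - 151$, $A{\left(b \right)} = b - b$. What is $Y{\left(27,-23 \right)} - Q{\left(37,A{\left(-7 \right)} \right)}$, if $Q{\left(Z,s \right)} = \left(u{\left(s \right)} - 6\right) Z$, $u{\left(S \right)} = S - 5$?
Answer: $-69296$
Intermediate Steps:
$u{\left(S \right)} = -5 + S$ ($u{\left(S \right)} = S - 5 = -5 + S$)
$A{\left(b \right)} = 0$
$Y{\left(q,H \right)} = -151 + 112 H q$ ($Y{\left(q,H \right)} = 112 H q - 151 = -151 + 112 H q$)
$Q{\left(Z,s \right)} = Z \left(-11 + s\right)$ ($Q{\left(Z,s \right)} = \left(\left(-5 + s\right) - 6\right) Z = \left(-11 + s\right) Z = Z \left(-11 + s\right)$)
$Y{\left(27,-23 \right)} - Q{\left(37,A{\left(-7 \right)} \right)} = \left(-151 + 112 \left(-23\right) 27\right) - 37 \left(-11 + 0\right) = \left(-151 - 69552\right) - 37 \left(-11\right) = -69703 - -407 = -69703 + 407 = -69296$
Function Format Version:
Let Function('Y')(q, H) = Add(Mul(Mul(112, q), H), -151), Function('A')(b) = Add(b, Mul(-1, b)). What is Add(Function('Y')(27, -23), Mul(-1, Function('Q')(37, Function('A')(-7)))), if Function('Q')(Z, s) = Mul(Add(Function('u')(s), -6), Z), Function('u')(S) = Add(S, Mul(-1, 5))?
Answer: -69296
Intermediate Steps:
Function('u')(S) = Add(-5, S) (Function('u')(S) = Add(S, -5) = Add(-5, S))
Function('A')(b) = 0
Function('Y')(q, H) = Add(-151, Mul(112, H, q)) (Function('Y')(q, H) = Add(Mul(112, H, q), -151) = Add(-151, Mul(112, H, q)))
Function('Q')(Z, s) = Mul(Z, Add(-11, s)) (Function('Q')(Z, s) = Mul(Add(Add(-5, s), -6), Z) = Mul(Add(-11, s), Z) = Mul(Z, Add(-11, s)))
Add(Function('Y')(27, -23), Mul(-1, Function('Q')(37, Function('A')(-7)))) = Add(Add(-151, Mul(112, -23, 27)), Mul(-1, Mul(37, Add(-11, 0)))) = Add(Add(-151, -69552), Mul(-1, Mul(37, -11))) = Add(-69703, Mul(-1, -407)) = Add(-69703, 407) = -69296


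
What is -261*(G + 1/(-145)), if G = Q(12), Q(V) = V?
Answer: -15651/5 ≈ -3130.2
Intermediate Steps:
G = 12
-261*(G + 1/(-145)) = -261*(12 + 1/(-145)) = -261*(12 - 1/145) = -261*1739/145 = -15651/5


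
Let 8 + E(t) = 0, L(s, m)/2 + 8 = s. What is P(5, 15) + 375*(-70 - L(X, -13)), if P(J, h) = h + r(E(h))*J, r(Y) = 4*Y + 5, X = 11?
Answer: -28620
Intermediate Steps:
L(s, m) = -16 + 2*s
E(t) = -8 (E(t) = -8 + 0 = -8)
r(Y) = 5 + 4*Y
P(J, h) = h - 27*J (P(J, h) = h + (5 + 4*(-8))*J = h + (5 - 32)*J = h - 27*J)
P(5, 15) + 375*(-70 - L(X, -13)) = (15 - 27*5) + 375*(-70 - (-16 + 2*11)) = (15 - 135) + 375*(-70 - (-16 + 22)) = -120 + 375*(-70 - 1*6) = -120 + 375*(-70 - 6) = -120 + 375*(-76) = -120 - 28500 = -28620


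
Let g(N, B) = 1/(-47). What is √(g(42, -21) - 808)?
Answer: I*√1784919/47 ≈ 28.426*I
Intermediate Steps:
g(N, B) = -1/47
√(g(42, -21) - 808) = √(-1/47 - 808) = √(-37977/47) = I*√1784919/47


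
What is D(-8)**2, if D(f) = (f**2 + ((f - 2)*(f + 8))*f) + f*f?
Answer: 16384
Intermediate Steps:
D(f) = 2*f**2 + f*(-2 + f)*(8 + f) (D(f) = (f**2 + ((-2 + f)*(8 + f))*f) + f**2 = (f**2 + f*(-2 + f)*(8 + f)) + f**2 = 2*f**2 + f*(-2 + f)*(8 + f))
D(-8)**2 = (-8*(-16 + (-8)**2 + 8*(-8)))**2 = (-8*(-16 + 64 - 64))**2 = (-8*(-16))**2 = 128**2 = 16384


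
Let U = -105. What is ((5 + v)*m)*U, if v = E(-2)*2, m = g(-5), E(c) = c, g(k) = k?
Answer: 525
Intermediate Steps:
m = -5
v = -4 (v = -2*2 = -4)
((5 + v)*m)*U = ((5 - 4)*(-5))*(-105) = (1*(-5))*(-105) = -5*(-105) = 525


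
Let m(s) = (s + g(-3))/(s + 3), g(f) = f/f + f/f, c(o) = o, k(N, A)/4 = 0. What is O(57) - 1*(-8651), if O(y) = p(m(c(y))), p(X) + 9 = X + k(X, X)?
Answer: 518579/60 ≈ 8643.0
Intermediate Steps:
k(N, A) = 0 (k(N, A) = 4*0 = 0)
g(f) = 2 (g(f) = 1 + 1 = 2)
m(s) = (2 + s)/(3 + s) (m(s) = (s + 2)/(s + 3) = (2 + s)/(3 + s))
p(X) = -9 + X (p(X) = -9 + (X + 0) = -9 + X)
O(y) = -9 + (2 + y)/(3 + y)
O(57) - 1*(-8651) = (-25 - 8*57)/(3 + 57) - 1*(-8651) = (-25 - 456)/60 + 8651 = (1/60)*(-481) + 8651 = -481/60 + 8651 = 518579/60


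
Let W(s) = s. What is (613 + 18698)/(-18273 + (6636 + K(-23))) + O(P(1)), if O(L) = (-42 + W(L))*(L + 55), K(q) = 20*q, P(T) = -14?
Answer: -27794023/12097 ≈ -2297.6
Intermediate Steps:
O(L) = (-42 + L)*(55 + L) (O(L) = (-42 + L)*(L + 55) = (-42 + L)*(55 + L))
(613 + 18698)/(-18273 + (6636 + K(-23))) + O(P(1)) = (613 + 18698)/(-18273 + (6636 + 20*(-23))) + (-2310 + (-14)² + 13*(-14)) = 19311/(-18273 + (6636 - 460)) + (-2310 + 196 - 182) = 19311/(-18273 + 6176) - 2296 = 19311/(-12097) - 2296 = 19311*(-1/12097) - 2296 = -19311/12097 - 2296 = -27794023/12097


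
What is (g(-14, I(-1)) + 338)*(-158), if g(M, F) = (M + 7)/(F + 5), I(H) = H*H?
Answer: -159659/3 ≈ -53220.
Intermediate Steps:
I(H) = H²
g(M, F) = (7 + M)/(5 + F)
(g(-14, I(-1)) + 338)*(-158) = ((7 - 14)/(5 + (-1)²) + 338)*(-158) = (-7/(5 + 1) + 338)*(-158) = (-7/6 + 338)*(-158) = (2021/6)*(-158) = -159659/3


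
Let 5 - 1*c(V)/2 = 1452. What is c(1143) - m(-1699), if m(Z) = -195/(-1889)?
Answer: -5466961/1889 ≈ -2894.1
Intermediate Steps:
m(Z) = 195/1889 (m(Z) = -195*(-1/1889) = 195/1889)
c(V) = -2894 (c(V) = 10 - 2*1452 = 10 - 2904 = -2894)
c(1143) - m(-1699) = -2894 - 1*195/1889 = -2894 - 195/1889 = -5466961/1889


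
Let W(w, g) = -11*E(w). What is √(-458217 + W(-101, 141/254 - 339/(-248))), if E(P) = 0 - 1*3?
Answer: 2*I*√114546 ≈ 676.89*I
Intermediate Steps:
E(P) = -3 (E(P) = 0 - 3 = -3)
W(w, g) = 33 (W(w, g) = -11*(-3) = 33)
√(-458217 + W(-101, 141/254 - 339/(-248))) = √(-458217 + 33) = √(-458184) = 2*I*√114546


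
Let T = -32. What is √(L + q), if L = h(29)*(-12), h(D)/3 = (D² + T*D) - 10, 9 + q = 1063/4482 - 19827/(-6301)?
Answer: √308955087368633334/9413694 ≈ 59.046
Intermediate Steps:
q = -158607161/28241082 (q = -9 + (1063/4482 - 19827/(-6301)) = -9 + (1063*(1/4482) - 19827*(-1/6301)) = -9 + (1063/4482 + 19827/6301) = -9 + 95562577/28241082 = -158607161/28241082 ≈ -5.6162)
h(D) = -30 - 96*D + 3*D² (h(D) = 3*((D² - 32*D) - 10) = 3*(-10 + D² - 32*D) = -30 - 96*D + 3*D²)
L = 3492 (L = (-30 - 96*29 + 3*29²)*(-12) = (-30 - 2784 + 3*841)*(-12) = (-30 - 2784 + 2523)*(-12) = -291*(-12) = 3492)
√(L + q) = √(3492 - 158607161/28241082) = √(98459251183/28241082) = √308955087368633334/9413694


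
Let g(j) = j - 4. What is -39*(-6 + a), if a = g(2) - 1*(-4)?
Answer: 156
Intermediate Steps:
g(j) = -4 + j
a = 2 (a = (-4 + 2) - 1*(-4) = -2 + 4 = 2)
-39*(-6 + a) = -39*(-6 + 2) = -39*(-4) = 156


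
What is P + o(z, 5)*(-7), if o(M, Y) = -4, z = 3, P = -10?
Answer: 18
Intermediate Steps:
P + o(z, 5)*(-7) = -10 - 4*(-7) = -10 + 28 = 18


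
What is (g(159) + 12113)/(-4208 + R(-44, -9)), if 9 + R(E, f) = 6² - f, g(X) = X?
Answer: -3068/1043 ≈ -2.9415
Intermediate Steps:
R(E, f) = 27 - f (R(E, f) = -9 + (6² - f) = -9 + (36 - f) = 27 - f)
(g(159) + 12113)/(-4208 + R(-44, -9)) = (159 + 12113)/(-4208 + (27 - 1*(-9))) = 12272/(-4208 + (27 + 9)) = 12272/(-4208 + 36) = 12272/(-4172) = 12272*(-1/4172) = -3068/1043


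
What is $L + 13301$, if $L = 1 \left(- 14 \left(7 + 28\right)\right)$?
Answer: $12811$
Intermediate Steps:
$L = -490$ ($L = 1 \left(\left(-14\right) 35\right) = 1 \left(-490\right) = -490$)
$L + 13301 = -490 + 13301 = 12811$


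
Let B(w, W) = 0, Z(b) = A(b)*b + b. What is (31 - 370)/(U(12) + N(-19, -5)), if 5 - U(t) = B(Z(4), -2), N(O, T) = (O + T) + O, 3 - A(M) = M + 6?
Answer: 339/38 ≈ 8.9211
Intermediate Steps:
A(M) = -3 - M (A(M) = 3 - (M + 6) = 3 - (6 + M) = 3 + (-6 - M) = -3 - M)
N(O, T) = T + 2*O
Z(b) = b + b*(-3 - b) (Z(b) = (-3 - b)*b + b = b*(-3 - b) + b = b + b*(-3 - b))
U(t) = 5 (U(t) = 5 - 1*0 = 5 + 0 = 5)
(31 - 370)/(U(12) + N(-19, -5)) = (31 - 370)/(5 + (-5 + 2*(-19))) = -339/(5 + (-5 - 38)) = -339/(5 - 43) = -339/(-38) = -339*(-1/38) = 339/38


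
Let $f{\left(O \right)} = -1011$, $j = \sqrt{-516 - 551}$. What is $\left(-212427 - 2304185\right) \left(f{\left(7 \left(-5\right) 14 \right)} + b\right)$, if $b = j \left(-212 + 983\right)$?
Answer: $2544294732 - 1940307852 i \sqrt{1067} \approx 2.5443 \cdot 10^{9} - 6.338 \cdot 10^{10} i$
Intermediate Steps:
$j = i \sqrt{1067}$ ($j = \sqrt{-1067} = i \sqrt{1067} \approx 32.665 i$)
$b = 771 i \sqrt{1067}$ ($b = i \sqrt{1067} \left(-212 + 983\right) = i \sqrt{1067} \cdot 771 = 771 i \sqrt{1067} \approx 25185.0 i$)
$\left(-212427 - 2304185\right) \left(f{\left(7 \left(-5\right) 14 \right)} + b\right) = \left(-212427 - 2304185\right) \left(-1011 + 771 i \sqrt{1067}\right) = - 2516612 \left(-1011 + 771 i \sqrt{1067}\right) = 2544294732 - 1940307852 i \sqrt{1067}$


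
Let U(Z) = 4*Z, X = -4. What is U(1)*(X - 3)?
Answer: -28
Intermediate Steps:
U(1)*(X - 3) = (4*1)*(-4 - 3) = 4*(-7) = -28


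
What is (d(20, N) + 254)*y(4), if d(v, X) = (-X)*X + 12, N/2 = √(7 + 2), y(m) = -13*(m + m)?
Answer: -23920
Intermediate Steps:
y(m) = -26*m
N = 6 (N = 2*√(7 + 2) = 2*√9 = 2*3 = 6)
d(v, X) = 12 - X² (d(v, X) = -X² + 12 = 12 - X²)
(d(20, N) + 254)*y(4) = ((12 - 1*6²) + 254)*(-26*4) = ((12 - 1*36) + 254)*(-104) = ((12 - 36) + 254)*(-104) = (-24 + 254)*(-104) = 230*(-104) = -23920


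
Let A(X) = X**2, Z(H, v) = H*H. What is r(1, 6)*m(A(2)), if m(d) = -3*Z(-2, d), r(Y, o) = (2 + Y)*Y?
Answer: -36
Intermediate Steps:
Z(H, v) = H**2
r(Y, o) = Y*(2 + Y)
m(d) = -12 (m(d) = -3*(-2)**2 = -3*4 = -12)
r(1, 6)*m(A(2)) = (1*(2 + 1))*(-12) = (1*3)*(-12) = 3*(-12) = -36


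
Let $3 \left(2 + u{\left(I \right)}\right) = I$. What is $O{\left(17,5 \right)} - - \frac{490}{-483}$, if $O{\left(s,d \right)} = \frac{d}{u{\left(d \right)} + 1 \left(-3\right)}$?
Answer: $- \frac{347}{138} \approx -2.5145$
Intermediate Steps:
$u{\left(I \right)} = -2 + \frac{I}{3}$
$O{\left(s,d \right)} = \frac{d}{-5 + \frac{d}{3}}$ ($O{\left(s,d \right)} = \frac{d}{\left(-2 + \frac{d}{3}\right) + 1 \left(-3\right)} = \frac{d}{\left(-2 + \frac{d}{3}\right) - 3} = \frac{d}{-5 + \frac{d}{3}}$)
$O{\left(17,5 \right)} - - \frac{490}{-483} = 3 \cdot 5 \frac{1}{-15 + 5} - - \frac{490}{-483} = 3 \cdot 5 \frac{1}{-10} - \left(-490\right) \left(- \frac{1}{483}\right) = 3 \cdot 5 \left(- \frac{1}{10}\right) - \frac{70}{69} = - \frac{3}{2} - \frac{70}{69} = - \frac{347}{138}$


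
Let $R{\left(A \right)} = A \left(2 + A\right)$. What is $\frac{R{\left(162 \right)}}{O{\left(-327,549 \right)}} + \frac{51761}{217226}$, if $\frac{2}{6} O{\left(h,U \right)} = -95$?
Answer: $- \frac{1918836161}{20636470} \approx -92.983$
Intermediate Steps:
$O{\left(h,U \right)} = -285$ ($O{\left(h,U \right)} = 3 \left(-95\right) = -285$)
$\frac{R{\left(162 \right)}}{O{\left(-327,549 \right)}} + \frac{51761}{217226} = \frac{162 \left(2 + 162\right)}{-285} + \frac{51761}{217226} = 162 \cdot 164 \left(- \frac{1}{285}\right) + 51761 \cdot \frac{1}{217226} = 26568 \left(- \frac{1}{285}\right) + \frac{51761}{217226} = - \frac{8856}{95} + \frac{51761}{217226} = - \frac{1918836161}{20636470}$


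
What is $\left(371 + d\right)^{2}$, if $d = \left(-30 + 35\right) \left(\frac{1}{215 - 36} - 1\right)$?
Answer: $\frac{4292739361}{32041} \approx 1.3398 \cdot 10^{5}$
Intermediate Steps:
$d = - \frac{890}{179}$ ($d = 5 \left(\frac{1}{179} - 1\right) = 5 \left(- \frac{178}{179}\right) = - \frac{890}{179} \approx -4.9721$)
$\left(371 + d\right)^{2} = \left(371 - \frac{890}{179}\right)^{2} = \left(\frac{65519}{179}\right)^{2} = \frac{4292739361}{32041}$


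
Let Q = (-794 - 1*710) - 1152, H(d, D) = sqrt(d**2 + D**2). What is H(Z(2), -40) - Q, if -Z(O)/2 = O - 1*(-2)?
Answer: 2656 + 8*sqrt(26) ≈ 2696.8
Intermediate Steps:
Z(O) = -4 - 2*O (Z(O) = -2*(O - 1*(-2)) = -2*(O + 2) = -2*(2 + O) = -4 - 2*O)
H(d, D) = sqrt(D**2 + d**2)
Q = -2656 (Q = (-794 - 710) - 1152 = -1504 - 1152 = -2656)
H(Z(2), -40) - Q = sqrt((-40)**2 + (-4 - 2*2)**2) - 1*(-2656) = sqrt(1600 + (-4 - 4)**2) + 2656 = sqrt(1600 + (-8)**2) + 2656 = sqrt(1600 + 64) + 2656 = sqrt(1664) + 2656 = 8*sqrt(26) + 2656 = 2656 + 8*sqrt(26)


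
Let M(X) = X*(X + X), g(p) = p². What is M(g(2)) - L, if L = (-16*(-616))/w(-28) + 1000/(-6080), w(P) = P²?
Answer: 20847/1064 ≈ 19.593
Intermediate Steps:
M(X) = 2*X² (M(X) = X*(2*X) = 2*X²)
L = 13201/1064 (L = (-16*(-616))/((-28)²) + 1000/(-6080) = 9856/784 + 1000*(-1/6080) = 9856*(1/784) - 25/152 = 88/7 - 25/152 = 13201/1064 ≈ 12.407)
M(g(2)) - L = 2*(2²)² - 1*13201/1064 = 2*4² - 13201/1064 = 2*16 - 13201/1064 = 32 - 13201/1064 = 20847/1064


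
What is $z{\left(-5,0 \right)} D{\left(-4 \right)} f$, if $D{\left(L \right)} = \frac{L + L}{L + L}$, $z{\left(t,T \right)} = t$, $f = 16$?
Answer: $-80$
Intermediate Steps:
$D{\left(L \right)} = 1$ ($D{\left(L \right)} = \frac{2 L}{2 L} = 2 L \frac{1}{2 L} = 1$)
$z{\left(-5,0 \right)} D{\left(-4 \right)} f = \left(-5\right) 1 \cdot 16 = \left(-5\right) 16 = -80$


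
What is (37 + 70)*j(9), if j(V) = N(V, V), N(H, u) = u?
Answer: 963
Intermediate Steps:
j(V) = V
(37 + 70)*j(9) = (37 + 70)*9 = 107*9 = 963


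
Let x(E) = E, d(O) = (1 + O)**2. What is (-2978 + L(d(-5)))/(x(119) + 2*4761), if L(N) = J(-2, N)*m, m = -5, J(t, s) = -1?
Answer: -2973/9641 ≈ -0.30837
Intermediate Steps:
L(N) = 5 (L(N) = -1*(-5) = 5)
(-2978 + L(d(-5)))/(x(119) + 2*4761) = (-2978 + 5)/(119 + 2*4761) = -2973/(119 + 9522) = -2973/9641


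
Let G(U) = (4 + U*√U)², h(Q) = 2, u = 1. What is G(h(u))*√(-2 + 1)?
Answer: 4*I*(2 + √2)² ≈ 46.627*I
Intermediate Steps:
G(U) = (4 + U^(3/2))²
G(h(u))*√(-2 + 1) = (4 + 2^(3/2))²*√(-2 + 1) = (4 + 2*√2)²*√(-1) = (4 + 2*√2)²*I = I*(4 + 2*√2)²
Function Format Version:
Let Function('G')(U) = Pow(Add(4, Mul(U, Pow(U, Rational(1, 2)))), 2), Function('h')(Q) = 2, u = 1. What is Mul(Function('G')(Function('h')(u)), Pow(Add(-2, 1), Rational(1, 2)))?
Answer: Mul(4, I, Pow(Add(2, Pow(2, Rational(1, 2))), 2)) ≈ Mul(46.627, I)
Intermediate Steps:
Function('G')(U) = Pow(Add(4, Pow(U, Rational(3, 2))), 2)
Mul(Function('G')(Function('h')(u)), Pow(Add(-2, 1), Rational(1, 2))) = Mul(Pow(Add(4, Pow(2, Rational(3, 2))), 2), Pow(Add(-2, 1), Rational(1, 2))) = Mul(Pow(Add(4, Mul(2, Pow(2, Rational(1, 2)))), 2), Pow(-1, Rational(1, 2))) = Mul(Pow(Add(4, Mul(2, Pow(2, Rational(1, 2)))), 2), I) = Mul(I, Pow(Add(4, Mul(2, Pow(2, Rational(1, 2)))), 2))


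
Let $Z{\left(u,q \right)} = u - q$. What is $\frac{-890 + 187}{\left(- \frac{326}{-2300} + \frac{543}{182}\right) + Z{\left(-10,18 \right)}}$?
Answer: $\frac{36784475}{1301571} \approx 28.262$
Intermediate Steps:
$\frac{-890 + 187}{\left(- \frac{326}{-2300} + \frac{543}{182}\right) + Z{\left(-10,18 \right)}} = \frac{-890 + 187}{\left(- \frac{326}{-2300} + \frac{543}{182}\right) - 28} = - \frac{703}{\left(\left(-326\right) \left(- \frac{1}{2300}\right) + 543 \cdot \frac{1}{182}\right) - 28} = - \frac{703}{\left(\frac{163}{1150} + \frac{543}{182}\right) - 28} = - \frac{703}{\frac{163529}{52325} - 28} = - \frac{703}{- \frac{1301571}{52325}} = \left(-703\right) \left(- \frac{52325}{1301571}\right) = \frac{36784475}{1301571}$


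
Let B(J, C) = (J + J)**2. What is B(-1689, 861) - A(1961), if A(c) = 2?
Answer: 11410882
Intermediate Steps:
B(J, C) = 4*J**2 (B(J, C) = (2*J)**2 = 4*J**2)
B(-1689, 861) - A(1961) = 4*(-1689)**2 - 1*2 = 4*2852721 - 2 = 11410884 - 2 = 11410882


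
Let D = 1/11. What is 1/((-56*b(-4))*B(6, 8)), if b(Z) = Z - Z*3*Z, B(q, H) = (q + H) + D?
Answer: 11/451360 ≈ 2.4371e-5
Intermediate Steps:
D = 1/11 ≈ 0.090909
B(q, H) = 1/11 + H + q (B(q, H) = (q + H) + 1/11 = (H + q) + 1/11 = 1/11 + H + q)
b(Z) = Z - 3*Z**2 (b(Z) = Z - 3*Z*Z = Z - 3*Z**2)
1/((-56*b(-4))*B(6, 8)) = 1/((-(-224)*(1 - 3*(-4)))*(1/11 + 8 + 6)) = 1/(-(-224)*(1 + 12)*(155/11)) = 1/(-(-224)*13*(155/11)) = 1/(-56*(-52)*(155/11)) = 1/(2912*(155/11)) = 1/(451360/11) = 11/451360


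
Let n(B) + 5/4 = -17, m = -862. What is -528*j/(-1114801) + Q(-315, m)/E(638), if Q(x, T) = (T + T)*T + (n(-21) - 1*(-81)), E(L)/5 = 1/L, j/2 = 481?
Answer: 2114028753791317/11148010 ≈ 1.8963e+8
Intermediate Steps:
n(B) = -73/4 (n(B) = -5/4 - 17 = -73/4)
j = 962 (j = 2*481 = 962)
E(L) = 5/L
Q(x, T) = 251/4 + 2*T**2 (Q(x, T) = (T + T)*T + (-73/4 - 1*(-81)) = (2*T)*T + (-73/4 + 81) = 2*T**2 + 251/4 = 251/4 + 2*T**2)
-528*j/(-1114801) + Q(-315, m)/E(638) = -528*962/(-1114801) + (251/4 + 2*(-862)**2)/((5/638)) = -507936*(-1/1114801) + (251/4 + 2*743044)/((5*(1/638))) = 507936/1114801 + (251/4 + 1486088)/(5/638) = 507936/1114801 + (5944603/4)*(638/5) = 507936/1114801 + 1896328357/10 = 2114028753791317/11148010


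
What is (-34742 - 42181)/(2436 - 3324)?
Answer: 693/8 ≈ 86.625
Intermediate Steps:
(-34742 - 42181)/(2436 - 3324) = -76923/(-888) = -76923*(-1/888) = 693/8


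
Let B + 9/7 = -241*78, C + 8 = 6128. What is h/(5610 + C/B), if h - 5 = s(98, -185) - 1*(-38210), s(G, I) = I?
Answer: 166818595/24606837 ≈ 6.7794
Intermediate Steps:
C = 6120 (C = -8 + 6128 = 6120)
B = -131595/7 (B = -9/7 - 241*78 = -9/7 - 18798 = -131595/7 ≈ -18799.)
h = 38030 (h = 5 + (-185 - 1*(-38210)) = 5 + (-185 + 38210) = 5 + 38025 = 38030)
h/(5610 + C/B) = 38030/(5610 + 6120/(-131595/7)) = 38030/(5610 + 6120*(-7/131595)) = 38030/(5610 - 2856/8773) = 38030/(49213674/8773) = 38030*(8773/49213674) = 166818595/24606837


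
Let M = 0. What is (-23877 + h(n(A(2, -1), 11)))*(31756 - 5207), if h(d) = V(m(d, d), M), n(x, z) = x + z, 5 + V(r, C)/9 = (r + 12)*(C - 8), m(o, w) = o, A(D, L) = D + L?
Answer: -680981850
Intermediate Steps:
V(r, C) = -45 + 9*(-8 + C)*(12 + r) (V(r, C) = -45 + 9*((r + 12)*(C - 8)) = -45 + 9*((12 + r)*(-8 + C)) = -45 + 9*((-8 + C)*(12 + r)) = -45 + 9*(-8 + C)*(12 + r))
h(d) = -909 - 72*d (h(d) = -909 - 72*d + 108*0 + 9*0*d = -909 - 72*d + 0 + 0 = -909 - 72*d)
(-23877 + h(n(A(2, -1), 11)))*(31756 - 5207) = (-23877 + (-909 - 72*((2 - 1) + 11)))*(31756 - 5207) = (-23877 + (-909 - 72*(1 + 11)))*26549 = (-23877 + (-909 - 72*12))*26549 = (-23877 + (-909 - 864))*26549 = (-23877 - 1773)*26549 = -25650*26549 = -680981850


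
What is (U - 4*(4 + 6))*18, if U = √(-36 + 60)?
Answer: -720 + 36*√6 ≈ -631.82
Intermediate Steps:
U = 2*√6 (U = √24 = 2*√6 ≈ 4.8990)
(U - 4*(4 + 6))*18 = (2*√6 - 4*(4 + 6))*18 = (2*√6 - 4*10)*18 = (2*√6 - 40)*18 = (-40 + 2*√6)*18 = -720 + 36*√6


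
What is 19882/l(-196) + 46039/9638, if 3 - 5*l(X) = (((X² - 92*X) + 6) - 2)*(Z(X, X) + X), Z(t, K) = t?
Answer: 1019763753873/213281104306 ≈ 4.7813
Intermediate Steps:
l(X) = ⅗ - 2*X*(4 + X² - 92*X)/5 (l(X) = ⅗ - (((X² - 92*X) + 6) - 2)*(X + X)/5 = ⅗ - ((6 + X² - 92*X) - 2)*2*X/5 = ⅗ - (4 + X² - 92*X)*2*X/5 = ⅗ - 2*X*(4 + X² - 92*X)/5)
19882/l(-196) + 46039/9638 = 19882/(⅗ - 8/5*(-196) - ⅖*(-196)³ + (184/5)*(-196)²) + 46039/9638 = 19882/(⅗ + 1568/5 - ⅖*(-7529536) + (184/5)*38416) + 46039*(1/9638) = 19882/(⅗ + 1568/5 + 15059072/5 + 7068544/5) + 46039/9638 = 19882/(22129187/5) + 46039/9638 = 19882*(5/22129187) + 46039/9638 = 99410/22129187 + 46039/9638 = 1019763753873/213281104306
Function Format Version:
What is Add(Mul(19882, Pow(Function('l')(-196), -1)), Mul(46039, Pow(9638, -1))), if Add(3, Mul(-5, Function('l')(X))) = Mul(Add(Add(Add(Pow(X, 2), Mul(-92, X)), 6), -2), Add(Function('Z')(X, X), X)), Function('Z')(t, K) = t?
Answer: Rational(1019763753873, 213281104306) ≈ 4.7813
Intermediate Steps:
Function('l')(X) = Add(Rational(3, 5), Mul(Rational(-2, 5), X, Add(4, Pow(X, 2), Mul(-92, X)))) (Function('l')(X) = Add(Rational(3, 5), Mul(Rational(-1, 5), Mul(Add(Add(Add(Pow(X, 2), Mul(-92, X)), 6), -2), Add(X, X)))) = Add(Rational(3, 5), Mul(Rational(-1, 5), Mul(Add(Add(6, Pow(X, 2), Mul(-92, X)), -2), Mul(2, X)))) = Add(Rational(3, 5), Mul(Rational(-1, 5), Mul(Add(4, Pow(X, 2), Mul(-92, X)), Mul(2, X)))) = Add(Rational(3, 5), Mul(Rational(-1, 5), Mul(2, X, Add(4, Pow(X, 2), Mul(-92, X))))) = Add(Rational(3, 5), Mul(Rational(-2, 5), X, Add(4, Pow(X, 2), Mul(-92, X)))))
Add(Mul(19882, Pow(Function('l')(-196), -1)), Mul(46039, Pow(9638, -1))) = Add(Mul(19882, Pow(Add(Rational(3, 5), Mul(Rational(-8, 5), -196), Mul(Rational(-2, 5), Pow(-196, 3)), Mul(Rational(184, 5), Pow(-196, 2))), -1)), Mul(46039, Pow(9638, -1))) = Add(Mul(19882, Pow(Add(Rational(3, 5), Rational(1568, 5), Mul(Rational(-2, 5), -7529536), Mul(Rational(184, 5), 38416)), -1)), Mul(46039, Rational(1, 9638))) = Add(Mul(19882, Pow(Add(Rational(3, 5), Rational(1568, 5), Rational(15059072, 5), Rational(7068544, 5)), -1)), Rational(46039, 9638)) = Add(Mul(19882, Pow(Rational(22129187, 5), -1)), Rational(46039, 9638)) = Add(Mul(19882, Rational(5, 22129187)), Rational(46039, 9638)) = Add(Rational(99410, 22129187), Rational(46039, 9638)) = Rational(1019763753873, 213281104306)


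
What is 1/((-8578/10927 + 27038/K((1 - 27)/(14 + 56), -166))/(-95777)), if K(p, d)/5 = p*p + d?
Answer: 19330922558409/6738792908 ≈ 2868.6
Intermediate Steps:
K(p, d) = 5*d + 5*p² (K(p, d) = 5*(p*p + d) = 5*(p² + d) = 5*(d + p²) = 5*d + 5*p²)
1/((-8578/10927 + 27038/K((1 - 27)/(14 + 56), -166))/(-95777)) = 1/((-8578/10927 + 27038/(5*(-166) + 5*((1 - 27)/(14 + 56))²))/(-95777)) = 1/((-8578*1/10927 + 27038/(-830 + 5*(-26/70)²))*(-1/95777)) = 1/((-8578/10927 + 27038/(-830 + 5*(-26*1/70)²))*(-1/95777)) = 1/((-8578/10927 + 27038/(-830 + 5*(-13/35)²))*(-1/95777)) = 1/((-8578/10927 + 27038/(-830 + 5*(169/1225)))*(-1/95777)) = 1/((-8578/10927 + 27038/(-830 + 169/245))*(-1/95777)) = 1/((-8578/10927 + 27038/(-203181/245))*(-1/95777)) = 1/((-8578/10927 + 27038*(-245/203181))*(-1/95777)) = 1/((-8578/10927 - 602210/18471)*(-1/95777)) = 1/(-6738792908/201832617*(-1/95777)) = 1/(6738792908/19330922558409) = 19330922558409/6738792908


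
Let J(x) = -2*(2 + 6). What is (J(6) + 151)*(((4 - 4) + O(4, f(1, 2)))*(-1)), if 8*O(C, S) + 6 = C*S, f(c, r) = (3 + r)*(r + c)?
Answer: -3645/4 ≈ -911.25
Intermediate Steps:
f(c, r) = (3 + r)*(c + r)
J(x) = -16 (J(x) = -2*8 = -16)
O(C, S) = -¾ + C*S/8 (O(C, S) = -¾ + (C*S)/8 = -¾ + C*S/8)
(J(6) + 151)*(((4 - 4) + O(4, f(1, 2)))*(-1)) = (-16 + 151)*(((4 - 4) + (-¾ + (⅛)*4*(2² + 3*1 + 3*2 + 1*2)))*(-1)) = 135*((0 + (-¾ + (⅛)*4*(4 + 3 + 6 + 2)))*(-1)) = 135*((0 + (-¾ + (⅛)*4*15))*(-1)) = 135*((0 + (-¾ + 15/2))*(-1)) = 135*((0 + 27/4)*(-1)) = 135*((27/4)*(-1)) = 135*(-27/4) = -3645/4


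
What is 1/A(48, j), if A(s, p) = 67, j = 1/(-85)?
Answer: 1/67 ≈ 0.014925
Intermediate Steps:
j = -1/85 ≈ -0.011765
1/A(48, j) = 1/67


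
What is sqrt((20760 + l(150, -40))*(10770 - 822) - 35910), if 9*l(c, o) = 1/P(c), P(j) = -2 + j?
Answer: sqrt(2544096478989)/111 ≈ 14370.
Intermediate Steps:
l(c, o) = 1/(9*(-2 + c))
sqrt((20760 + l(150, -40))*(10770 - 822) - 35910) = sqrt((20760 + 1/(9*(-2 + 150)))*(10770 - 822) - 35910) = sqrt((20760 + (1/9)/148)*9948 - 35910) = sqrt((20760 + (1/9)*(1/148))*9948 - 35910) = sqrt((20760 + 1/1332)*9948 - 35910) = sqrt((27652321/1332)*9948 - 35910) = sqrt(22923774109/111 - 35910) = sqrt(22919788099/111) = sqrt(2544096478989)/111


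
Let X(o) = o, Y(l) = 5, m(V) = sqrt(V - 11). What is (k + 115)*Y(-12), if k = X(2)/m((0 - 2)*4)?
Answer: 575 - 10*I*sqrt(19)/19 ≈ 575.0 - 2.2942*I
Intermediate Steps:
m(V) = sqrt(-11 + V)
k = -2*I*sqrt(19)/19 (k = 2/(sqrt(-11 + (0 - 2)*4)) = 2/(sqrt(-11 - 2*4)) = 2/(sqrt(-11 - 8)) = 2/(sqrt(-19)) = 2/((I*sqrt(19))) = 2*(-I*sqrt(19)/19) = -2*I*sqrt(19)/19 ≈ -0.45883*I)
(k + 115)*Y(-12) = (-2*I*sqrt(19)/19 + 115)*5 = (115 - 2*I*sqrt(19)/19)*5 = 575 - 10*I*sqrt(19)/19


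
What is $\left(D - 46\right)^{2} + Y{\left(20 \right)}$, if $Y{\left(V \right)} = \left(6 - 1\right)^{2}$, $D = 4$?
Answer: $1789$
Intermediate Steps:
$Y{\left(V \right)} = 25$ ($Y{\left(V \right)} = 5^{2} = 25$)
$\left(D - 46\right)^{2} + Y{\left(20 \right)} = \left(4 - 46\right)^{2} + 25 = \left(-42\right)^{2} + 25 = 1764 + 25 = 1789$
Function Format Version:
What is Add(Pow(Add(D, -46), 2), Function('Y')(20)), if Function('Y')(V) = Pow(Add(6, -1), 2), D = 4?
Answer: 1789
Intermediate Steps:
Function('Y')(V) = 25 (Function('Y')(V) = Pow(5, 2) = 25)
Add(Pow(Add(D, -46), 2), Function('Y')(20)) = Add(Pow(Add(4, -46), 2), 25) = Add(Pow(-42, 2), 25) = Add(1764, 25) = 1789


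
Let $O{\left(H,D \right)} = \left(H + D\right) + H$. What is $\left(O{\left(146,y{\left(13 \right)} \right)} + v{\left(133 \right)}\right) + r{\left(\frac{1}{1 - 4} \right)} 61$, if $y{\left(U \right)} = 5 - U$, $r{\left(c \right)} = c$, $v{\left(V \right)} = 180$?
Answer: $\frac{1331}{3} \approx 443.67$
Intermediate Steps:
$O{\left(H,D \right)} = D + 2 H$ ($O{\left(H,D \right)} = \left(D + H\right) + H = D + 2 H$)
$\left(O{\left(146,y{\left(13 \right)} \right)} + v{\left(133 \right)}\right) + r{\left(\frac{1}{1 - 4} \right)} 61 = \left(\left(\left(5 - 13\right) + 2 \cdot 146\right) + 180\right) + \frac{1}{1 - 4} \cdot 61 = \left(\left(\left(5 - 13\right) + 292\right) + 180\right) + \frac{1}{-3} \cdot 61 = \left(\left(-8 + 292\right) + 180\right) - \frac{61}{3} = \left(284 + 180\right) - \frac{61}{3} = 464 - \frac{61}{3} = \frac{1331}{3}$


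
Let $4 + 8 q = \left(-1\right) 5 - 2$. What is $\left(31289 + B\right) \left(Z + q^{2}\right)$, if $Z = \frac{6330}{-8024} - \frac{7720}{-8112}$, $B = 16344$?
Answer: $\frac{3183275331233}{32545344} \approx 97811.0$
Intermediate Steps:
$q = - \frac{11}{8}$ ($q = - \frac{1}{2} + \frac{\left(-1\right) 5 - 2}{8} = - \frac{1}{2} + \frac{-5 - 2}{8} = - \frac{1}{2} + \frac{1}{8} \left(-7\right) = - \frac{1}{2} - \frac{7}{8} = - \frac{11}{8} \approx -1.375$)
$Z = \frac{331135}{2034084}$ ($Z = 6330 \left(- \frac{1}{8024}\right) - - \frac{965}{1014} = - \frac{3165}{4012} + \frac{965}{1014} = \frac{331135}{2034084} \approx 0.16279$)
$\left(31289 + B\right) \left(Z + q^{2}\right) = \left(31289 + 16344\right) \left(\frac{331135}{2034084} + \left(- \frac{11}{8}\right)^{2}\right) = 47633 \left(\frac{331135}{2034084} + \frac{121}{64}\right) = 47633 \cdot \frac{66829201}{32545344} = \frac{3183275331233}{32545344}$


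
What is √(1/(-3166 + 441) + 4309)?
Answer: 2*√319970154/545 ≈ 65.643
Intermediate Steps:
√(1/(-3166 + 441) + 4309) = √(1/(-2725) + 4309) = √(-1/2725 + 4309) = √(11742024/2725) = 2*√319970154/545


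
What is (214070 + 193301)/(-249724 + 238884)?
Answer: -407371/10840 ≈ -37.580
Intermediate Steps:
(214070 + 193301)/(-249724 + 238884) = 407371/(-10840) = 407371*(-1/10840) = -407371/10840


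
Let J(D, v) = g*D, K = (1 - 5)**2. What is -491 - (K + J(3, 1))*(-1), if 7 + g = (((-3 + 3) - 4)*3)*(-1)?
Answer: -460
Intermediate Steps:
K = 16 (K = (-4)**2 = 16)
g = 5 (g = -7 + (((-3 + 3) - 4)*3)*(-1) = -7 + ((0 - 4)*3)*(-1) = -7 - 4*3*(-1) = -7 - 12*(-1) = -7 + 12 = 5)
J(D, v) = 5*D
-491 - (K + J(3, 1))*(-1) = -491 - (16 + 5*3)*(-1) = -491 - (16 + 15)*(-1) = -491 - 31*(-1) = -491 - 1*(-31) = -491 + 31 = -460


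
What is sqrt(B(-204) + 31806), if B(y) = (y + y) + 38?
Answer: 2*sqrt(7859) ≈ 177.30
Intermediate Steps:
B(y) = 38 + 2*y (B(y) = 2*y + 38 = 38 + 2*y)
sqrt(B(-204) + 31806) = sqrt((38 + 2*(-204)) + 31806) = sqrt((38 - 408) + 31806) = sqrt(-370 + 31806) = sqrt(31436) = 2*sqrt(7859)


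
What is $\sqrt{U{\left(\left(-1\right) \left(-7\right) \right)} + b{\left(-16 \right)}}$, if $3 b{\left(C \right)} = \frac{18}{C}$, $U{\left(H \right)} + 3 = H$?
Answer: $\frac{\sqrt{58}}{4} \approx 1.9039$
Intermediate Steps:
$U{\left(H \right)} = -3 + H$
$b{\left(C \right)} = \frac{6}{C}$ ($b{\left(C \right)} = \frac{18 \frac{1}{C}}{3} = \frac{6}{C}$)
$\sqrt{U{\left(\left(-1\right) \left(-7\right) \right)} + b{\left(-16 \right)}} = \sqrt{\left(-3 - -7\right) + \frac{6}{-16}} = \sqrt{\left(-3 + 7\right) + 6 \left(- \frac{1}{16}\right)} = \sqrt{4 - \frac{3}{8}} = \sqrt{\frac{29}{8}} = \frac{\sqrt{58}}{4}$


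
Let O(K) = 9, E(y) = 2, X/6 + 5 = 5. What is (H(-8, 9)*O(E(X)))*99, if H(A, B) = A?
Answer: -7128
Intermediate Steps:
X = 0 (X = -30 + 6*5 = -30 + 30 = 0)
(H(-8, 9)*O(E(X)))*99 = -8*9*99 = -72*99 = -7128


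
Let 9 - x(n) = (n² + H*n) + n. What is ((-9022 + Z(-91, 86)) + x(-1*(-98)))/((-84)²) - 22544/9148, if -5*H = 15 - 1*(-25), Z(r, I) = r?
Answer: -40491965/8068536 ≈ -5.0185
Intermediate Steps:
H = -8 (H = -(15 - 1*(-25))/5 = -(15 + 25)/5 = -⅕*40 = -8)
x(n) = 9 - n² + 7*n (x(n) = 9 - ((n² - 8*n) + n) = 9 - (n² - 7*n) = 9 + (-n² + 7*n) = 9 - n² + 7*n)
((-9022 + Z(-91, 86)) + x(-1*(-98)))/((-84)²) - 22544/9148 = ((-9022 - 91) + (9 - (-1*(-98))² + 7*(-1*(-98))))/((-84)²) - 22544/9148 = (-9113 + (9 - 1*98² + 7*98))/7056 - 22544*1/9148 = (-9113 + (9 - 1*9604 + 686))*(1/7056) - 5636/2287 = (-9113 + (9 - 9604 + 686))*(1/7056) - 5636/2287 = (-9113 - 8909)*(1/7056) - 5636/2287 = -18022*1/7056 - 5636/2287 = -9011/3528 - 5636/2287 = -40491965/8068536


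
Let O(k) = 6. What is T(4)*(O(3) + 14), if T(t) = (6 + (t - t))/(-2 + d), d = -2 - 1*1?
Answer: -24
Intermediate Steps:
d = -3 (d = -2 - 1 = -3)
T(t) = -6/5 (T(t) = (6 + (t - t))/(-2 - 3) = (6 + 0)/(-5) = 6*(-⅕) = -6/5)
T(4)*(O(3) + 14) = -6*(6 + 14)/5 = -6/5*20 = -24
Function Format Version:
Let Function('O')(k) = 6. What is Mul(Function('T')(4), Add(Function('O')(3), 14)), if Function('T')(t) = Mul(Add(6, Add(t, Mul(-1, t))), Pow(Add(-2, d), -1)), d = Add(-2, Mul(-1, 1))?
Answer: -24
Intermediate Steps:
d = -3 (d = Add(-2, -1) = -3)
Function('T')(t) = Rational(-6, 5) (Function('T')(t) = Mul(Add(6, Add(t, Mul(-1, t))), Pow(Add(-2, -3), -1)) = Mul(Add(6, 0), Pow(-5, -1)) = Mul(6, Rational(-1, 5)) = Rational(-6, 5))
Mul(Function('T')(4), Add(Function('O')(3), 14)) = Mul(Rational(-6, 5), Add(6, 14)) = Mul(Rational(-6, 5), 20) = -24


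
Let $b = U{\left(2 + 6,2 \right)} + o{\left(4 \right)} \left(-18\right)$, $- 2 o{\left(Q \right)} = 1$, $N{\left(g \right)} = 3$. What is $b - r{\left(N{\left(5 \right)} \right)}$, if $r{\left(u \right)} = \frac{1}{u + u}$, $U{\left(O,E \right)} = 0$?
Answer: $\frac{53}{6} \approx 8.8333$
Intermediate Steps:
$o{\left(Q \right)} = - \frac{1}{2}$ ($o{\left(Q \right)} = \left(- \frac{1}{2}\right) 1 = - \frac{1}{2}$)
$r{\left(u \right)} = \frac{1}{2 u}$
$b = 9$ ($b = 0 - -9 = 0 + 9 = 9$)
$b - r{\left(N{\left(5 \right)} \right)} = 9 - \frac{1}{2 \cdot 3} = 9 - \frac{1}{2} \cdot \frac{1}{3} = 9 - \frac{1}{6} = \frac{53}{6}$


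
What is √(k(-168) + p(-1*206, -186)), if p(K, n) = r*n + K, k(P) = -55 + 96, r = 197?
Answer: I*√36807 ≈ 191.85*I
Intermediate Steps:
k(P) = 41
p(K, n) = K + 197*n (p(K, n) = 197*n + K = K + 197*n)
√(k(-168) + p(-1*206, -186)) = √(41 + (-1*206 + 197*(-186))) = √(41 + (-206 - 36642)) = √(41 - 36848) = √(-36807) = I*√36807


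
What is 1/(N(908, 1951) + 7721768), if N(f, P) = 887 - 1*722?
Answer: 1/7721933 ≈ 1.2950e-7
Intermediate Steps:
N(f, P) = 165 (N(f, P) = 887 - 722 = 165)
1/(N(908, 1951) + 7721768) = 1/(165 + 7721768) = 1/7721933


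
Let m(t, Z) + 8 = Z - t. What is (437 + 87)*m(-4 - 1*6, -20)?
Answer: -9432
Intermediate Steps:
m(t, Z) = -8 + Z - t (m(t, Z) = -8 + (Z - t) = -8 + Z - t)
(437 + 87)*m(-4 - 1*6, -20) = (437 + 87)*(-8 - 20 - (-4 - 1*6)) = 524*(-8 - 20 - (-4 - 6)) = 524*(-8 - 20 - 1*(-10)) = 524*(-8 - 20 + 10) = 524*(-18) = -9432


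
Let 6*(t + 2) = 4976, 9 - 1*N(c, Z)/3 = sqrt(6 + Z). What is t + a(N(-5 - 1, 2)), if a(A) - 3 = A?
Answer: 2572/3 - 6*sqrt(2) ≈ 848.85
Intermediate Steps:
N(c, Z) = 27 - 3*sqrt(6 + Z)
a(A) = 3 + A
t = 2482/3 (t = -2 + (1/6)*4976 = -2 + 2488/3 = 2482/3 ≈ 827.33)
t + a(N(-5 - 1, 2)) = 2482/3 + (3 + (27 - 3*sqrt(6 + 2))) = 2482/3 + (3 + (27 - 6*sqrt(2))) = 2482/3 + (30 - 6*sqrt(2)) = 2572/3 - 6*sqrt(2)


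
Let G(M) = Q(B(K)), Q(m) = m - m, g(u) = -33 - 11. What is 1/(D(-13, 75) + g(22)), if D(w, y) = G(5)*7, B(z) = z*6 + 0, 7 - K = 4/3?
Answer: -1/44 ≈ -0.022727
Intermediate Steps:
g(u) = -44
K = 17/3 (K = 7 - 4/3 = 17/3 ≈ 5.6667)
B(z) = 6*z (B(z) = 6*z + 0 = 6*z)
Q(m) = 0
G(M) = 0
D(w, y) = 0 (D(w, y) = 0*7 = 0)
1/(D(-13, 75) + g(22)) = 1/(0 - 44) = 1/(-44) = -1/44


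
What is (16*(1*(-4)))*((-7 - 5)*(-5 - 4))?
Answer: -6912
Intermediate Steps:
(16*(1*(-4)))*((-7 - 5)*(-5 - 4)) = (16*(-4))*(-12*(-9)) = -64*108 = -6912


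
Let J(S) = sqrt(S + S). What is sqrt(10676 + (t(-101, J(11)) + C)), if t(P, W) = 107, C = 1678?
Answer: sqrt(12461) ≈ 111.63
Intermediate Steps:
J(S) = sqrt(2)*sqrt(S) (J(S) = sqrt(2*S) = sqrt(2)*sqrt(S))
sqrt(10676 + (t(-101, J(11)) + C)) = sqrt(10676 + (107 + 1678)) = sqrt(10676 + 1785) = sqrt(12461)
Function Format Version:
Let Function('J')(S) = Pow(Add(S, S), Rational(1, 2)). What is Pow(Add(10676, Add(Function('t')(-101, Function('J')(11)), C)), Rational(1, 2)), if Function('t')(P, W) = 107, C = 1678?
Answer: Pow(12461, Rational(1, 2)) ≈ 111.63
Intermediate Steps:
Function('J')(S) = Mul(Pow(2, Rational(1, 2)), Pow(S, Rational(1, 2))) (Function('J')(S) = Pow(Mul(2, S), Rational(1, 2)) = Mul(Pow(2, Rational(1, 2)), Pow(S, Rational(1, 2))))
Pow(Add(10676, Add(Function('t')(-101, Function('J')(11)), C)), Rational(1, 2)) = Pow(Add(10676, Add(107, 1678)), Rational(1, 2)) = Pow(Add(10676, 1785), Rational(1, 2)) = Pow(12461, Rational(1, 2))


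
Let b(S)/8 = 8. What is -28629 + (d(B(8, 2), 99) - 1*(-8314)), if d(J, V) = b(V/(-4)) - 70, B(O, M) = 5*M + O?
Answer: -20321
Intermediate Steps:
b(S) = 64 (b(S) = 8*8 = 64)
B(O, M) = O + 5*M
d(J, V) = -6 (d(J, V) = 64 - 70 = -6)
-28629 + (d(B(8, 2), 99) - 1*(-8314)) = -28629 + (-6 - 1*(-8314)) = -28629 + (-6 + 8314) = -28629 + 8308 = -20321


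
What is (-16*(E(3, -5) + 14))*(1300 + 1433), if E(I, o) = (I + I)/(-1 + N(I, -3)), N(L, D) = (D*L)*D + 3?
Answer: -18015936/29 ≈ -6.2124e+5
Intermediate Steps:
N(L, D) = 3 + L*D² (N(L, D) = L*D² + 3 = 3 + L*D²)
E(I, o) = 2*I/(2 + 9*I) (E(I, o) = (I + I)/(-1 + (3 + I*(-3)²)) = (2*I)/(-1 + (3 + I*9)) = (2*I)/(-1 + (3 + 9*I)) = (2*I)/(2 + 9*I) = 2*I/(2 + 9*I))
(-16*(E(3, -5) + 14))*(1300 + 1433) = (-16*(2*3/(2 + 9*3) + 14))*(1300 + 1433) = -16*(2*3/(2 + 27) + 14)*2733 = -16*(2*3/29 + 14)*2733 = -16*(2*3*(1/29) + 14)*2733 = -16*(6/29 + 14)*2733 = -16*412/29*2733 = -6592/29*2733 = -18015936/29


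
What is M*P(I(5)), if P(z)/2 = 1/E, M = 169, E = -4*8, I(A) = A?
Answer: -169/16 ≈ -10.563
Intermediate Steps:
E = -32
P(z) = -1/16 (P(z) = 2/(-32) = 2*(-1/32) = -1/16)
M*P(I(5)) = 169*(-1/16) = -169/16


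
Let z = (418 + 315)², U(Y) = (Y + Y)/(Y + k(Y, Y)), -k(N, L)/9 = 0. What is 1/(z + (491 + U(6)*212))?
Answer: 1/538204 ≈ 1.8580e-6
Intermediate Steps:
k(N, L) = 0 (k(N, L) = -9*0 = 0)
U(Y) = 2 (U(Y) = (Y + Y)/(Y + 0) = (2*Y)/Y = 2)
z = 537289 (z = 733² = 537289)
1/(z + (491 + U(6)*212)) = 1/(537289 + (491 + 2*212)) = 1/(537289 + (491 + 424)) = 1/(537289 + 915) = 1/538204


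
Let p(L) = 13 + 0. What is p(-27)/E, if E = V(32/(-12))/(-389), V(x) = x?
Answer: 15171/8 ≈ 1896.4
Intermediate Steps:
p(L) = 13
E = 8/1167 (E = (32/(-12))/(-389) = (32*(-1/12))*(-1/389) = -8/3*(-1/389) = 8/1167 ≈ 0.0068552)
p(-27)/E = 13/(8/1167) = 13*(1167/8) = 15171/8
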